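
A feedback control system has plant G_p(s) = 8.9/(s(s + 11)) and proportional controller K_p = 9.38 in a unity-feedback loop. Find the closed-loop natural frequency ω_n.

ω_n = 9.14 rad/s

The closed-loop denominator is s(s+11) + 9.38·8.9 = s² + 11s + 83.48.
Matching s² + 2ζω_n s + ω_n²: ω_n = √83.48 = 9.137 rad/s and 2ζω_n = 11, so ζ = 11/(2·9.137) = 0.602.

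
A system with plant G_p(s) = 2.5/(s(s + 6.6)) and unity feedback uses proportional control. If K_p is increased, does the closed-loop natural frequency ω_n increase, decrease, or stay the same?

increase

ω_n = √(2.5·K_p), which grows with K_p.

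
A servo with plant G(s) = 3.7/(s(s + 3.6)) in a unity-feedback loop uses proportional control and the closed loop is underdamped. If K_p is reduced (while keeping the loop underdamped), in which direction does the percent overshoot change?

ζ = 3.6/(2√(3.7K_p)) rises as K_p falls; higher damping means less overshoot.

decrease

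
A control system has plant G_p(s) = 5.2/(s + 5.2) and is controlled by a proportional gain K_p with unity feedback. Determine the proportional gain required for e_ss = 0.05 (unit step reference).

K_p = 19

Steady-state error for a unit step on this type-0 loop is 1/(1 + K_p·G_p(0)).
G_p(0) = 1. Require 1/(1 + K_p·1) = 0.05, so 1 + 1·K_p = 20.
K_p = (20 − 1)/1 = 19.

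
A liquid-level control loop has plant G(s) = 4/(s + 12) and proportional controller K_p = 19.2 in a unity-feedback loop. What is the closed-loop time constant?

Closed-loop transfer function: T(s) = K_p·G(s)/(1 + K_p·G(s)) = 76.8/(s + 12 + 76.8) = 76.8/(s + 88.8).
Time constant τ = 1/88.8 = 0.0113 s.

τ = 0.0113 s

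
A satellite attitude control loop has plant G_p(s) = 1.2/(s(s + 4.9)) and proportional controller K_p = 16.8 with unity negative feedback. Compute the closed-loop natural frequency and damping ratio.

ω_n = 4.49 rad/s, ζ = 0.546

With unity feedback the closed-loop characteristic equation is s² + 4.9s + 16.8·1.2 = s² + 4.9s + 20.16 = 0.
So ω_n² = 20.16 ⇒ ω_n = 4.49 rad/s, and ζ = 4.9/(2ω_n) = 0.546.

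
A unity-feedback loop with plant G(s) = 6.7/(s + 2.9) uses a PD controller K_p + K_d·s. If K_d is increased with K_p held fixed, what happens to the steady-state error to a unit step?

unchanged

At s = 0 the derivative term contributes nothing: C(0) = K_p regardless of K_d, so K_pos = K_p·G(0) and e_ss are unchanged.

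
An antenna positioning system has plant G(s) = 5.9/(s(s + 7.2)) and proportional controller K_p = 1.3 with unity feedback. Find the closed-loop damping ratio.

The closed-loop denominator is s(s+7.2) + 1.3·5.9 = s² + 7.2s + 7.67.
Matching s² + 2ζω_n s + ω_n²: ω_n = √7.67 = 2.769 rad/s and 2ζω_n = 7.2, so ζ = 7.2/(2·2.769) = 1.3.

ζ = 1.3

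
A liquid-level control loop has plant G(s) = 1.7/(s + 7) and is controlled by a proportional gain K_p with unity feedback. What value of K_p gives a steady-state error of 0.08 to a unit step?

The loop is type 0, so e_ss(step) = 1/(1 + K_pos) with K_pos = K_p·G(0).
G(0) = 0.2429. Require 1/(1 + K_p·0.2429) = 0.08, so 1 + 0.2429·K_p = 12.5.
K_p = (12.5 − 1)/0.2429 = 47.4.

K_p = 47.4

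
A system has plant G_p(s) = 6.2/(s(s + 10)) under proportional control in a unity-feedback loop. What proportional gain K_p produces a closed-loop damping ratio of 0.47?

Closed-loop characteristic equation: s² + 10s + K_p·6.2 = 0.
So ω_n = √(6.2K_p) and 2ζω_n = 10, giving ζ = 10/(2√(6.2K_p)).
Setting ζ = 0.47: √(6.2K_p) = 10/(2·0.47) = 10.64, so K_p = 113.2/6.2 = 18.3.

K_p = 18.3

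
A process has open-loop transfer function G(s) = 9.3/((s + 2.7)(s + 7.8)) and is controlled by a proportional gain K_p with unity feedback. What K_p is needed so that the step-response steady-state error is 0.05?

K_p = 43

The loop is type 0, so e_ss(step) = 1/(1 + K_pos) with K_pos = K_p·G(0).
G(0) = 0.4416. Require 1/(1 + K_p·0.4416) = 0.05, so 1 + 0.4416·K_p = 20.
K_p = (20 − 1)/0.4416 = 43.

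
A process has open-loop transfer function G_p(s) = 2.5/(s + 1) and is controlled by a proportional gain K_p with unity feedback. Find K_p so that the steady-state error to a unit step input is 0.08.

For a type-0 loop with proportional control, e_ss = 1/(1 + K_p·G_p(0)).
G_p(0) = 2.5. Require 1/(1 + K_p·2.5) = 0.08, so 1 + 2.5·K_p = 12.5.
K_p = (12.5 − 1)/2.5 = 4.6.

K_p = 4.6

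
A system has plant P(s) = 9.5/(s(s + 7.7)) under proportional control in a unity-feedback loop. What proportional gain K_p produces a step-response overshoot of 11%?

From %OS = 100·exp(−πζ/√(1−ζ²)) = 11%, ζ = −ln(0.11)/√(π²+ln²(0.11)) = 0.5749.
Characteristic equation s² + 7.7s + 9.5K_p = 0 gives ζ = 7.7/(2√(9.5K_p)).
Setting ζ = 0.5749: √(9.5K_p) = 7.7/(2·0.5749) = 6.697, so K_p = 44.85/9.5 = 4.72.

K_p = 4.72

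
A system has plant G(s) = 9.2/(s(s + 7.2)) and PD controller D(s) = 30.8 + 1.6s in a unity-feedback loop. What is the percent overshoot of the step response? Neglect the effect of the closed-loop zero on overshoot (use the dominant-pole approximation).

Forward path: (30.8 + 1.6s)·9.2/(s(s+7.2)). The closed-loop characteristic equation is s² + (7.2 + 9.2·1.6)s + 9.2·30.8 = 0.
That is s² + 21.92s + 283.4 = 0, so ω_n = 16.83 rad/s and ζ = 21.92/(2·16.83) = 0.6511.
%OS = 100·exp(−πζ/√(1−ζ²)) = 6.75%.

6.75%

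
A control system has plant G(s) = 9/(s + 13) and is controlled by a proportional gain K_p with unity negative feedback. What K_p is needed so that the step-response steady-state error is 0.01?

For a type-0 loop with proportional control, e_ss = 1/(1 + K_p·G(0)).
G(0) = 0.6923. Require 1/(1 + K_p·0.6923) = 0.01, so 1 + 0.6923·K_p = 100.
K_p = (100 − 1)/0.6923 = 143.

K_p = 143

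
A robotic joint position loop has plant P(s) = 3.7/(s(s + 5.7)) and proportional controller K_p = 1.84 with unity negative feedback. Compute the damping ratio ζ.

The closed-loop denominator is s(s+5.7) + 1.84·3.7 = s² + 5.7s + 6.808.
So ω_n² = 6.808 ⇒ ω_n = 2.609 rad/s, and ζ = 5.7/(2ω_n) = 1.09.

ζ = 1.09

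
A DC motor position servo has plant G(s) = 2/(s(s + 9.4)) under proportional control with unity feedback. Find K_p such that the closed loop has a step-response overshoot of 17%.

K_p = 45.8

From %OS = 100·exp(−πζ/√(1−ζ²)) = 17%, ζ = −ln(0.17)/√(π²+ln²(0.17)) = 0.4913.
Characteristic equation s² + 9.4s + 2K_p = 0 gives ζ = 9.4/(2√(2K_p)).
Setting ζ = 0.4913: √(2K_p) = 9.4/(2·0.4913) = 9.567, so K_p = 91.53/2 = 45.8.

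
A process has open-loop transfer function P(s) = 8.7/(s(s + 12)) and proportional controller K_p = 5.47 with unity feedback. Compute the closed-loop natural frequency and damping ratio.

ω_n = 6.9 rad/s, ζ = 0.87

The closed-loop denominator is s(s+12) + 5.47·8.7 = s² + 12s + 47.59.
Matching s² + 2ζω_n s + ω_n²: ω_n = √47.59 = 6.898 rad/s and 2ζω_n = 12, so ζ = 12/(2·6.898) = 0.87.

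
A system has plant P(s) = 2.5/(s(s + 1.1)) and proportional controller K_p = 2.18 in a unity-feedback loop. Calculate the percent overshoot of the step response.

The closed-loop denominator s² + 1.1s + 5.45 gives ω_n = √5.45 = 2.335 and ζ = 1.1/(2ω_n) = 0.2356.
%OS = 100·exp(−πζ/√(1−ζ²)) = 100·exp(−π·0.2356/√0.9445) = 46.7%.

46.7%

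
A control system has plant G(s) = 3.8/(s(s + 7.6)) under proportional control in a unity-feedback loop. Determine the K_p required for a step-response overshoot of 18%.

K_p = 16.6

From %OS = 100·exp(−πζ/√(1−ζ²)) = 18%, ζ = −ln(0.18)/√(π²+ln²(0.18)) = 0.4791.
Characteristic equation s² + 7.6s + 3.8K_p = 0 gives ζ = 7.6/(2√(3.8K_p)).
Setting ζ = 0.4791: √(3.8K_p) = 7.6/(2·0.4791) = 7.931, so K_p = 62.91/3.8 = 16.6.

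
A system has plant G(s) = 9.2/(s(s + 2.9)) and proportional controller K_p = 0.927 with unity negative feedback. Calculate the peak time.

T_p = 1.24 s

Closed-loop characteristic equation: s² + 2.9s + 8.528 = 0, so ω_n = 2.92 rad/s and ζ = 2.9/(2·2.92) = 0.4965.
Damped frequency ω_d = ω_n√(1−ζ²) = 2.535 rad/s, so peak time T_p = π/ω_d = 1.24 s.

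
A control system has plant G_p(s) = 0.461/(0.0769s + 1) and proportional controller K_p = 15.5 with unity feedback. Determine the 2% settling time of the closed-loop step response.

T_s ≈ 0.0378 s

Closed loop: T(s) = K_p·G_p/(1+K_p·G_p) = 7.146/(0.0769s + 1 + 7.146), with pole at s = −(1 + 7.146)/0.0769 = −105.9.
τ = 1/105.9 = 0.009441 s, so 2% settling time ≈ 4τ = 0.0378 s.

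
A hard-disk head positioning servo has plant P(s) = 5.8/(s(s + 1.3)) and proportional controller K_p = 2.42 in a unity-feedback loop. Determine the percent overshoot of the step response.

The closed-loop denominator s² + 1.3s + 14.04 gives ω_n = √14.04 = 3.746 and ζ = 1.3/(2ω_n) = 0.1735.
%OS = 100·exp(−πζ/√(1−ζ²)) = 100·exp(−π·0.1735/√0.9699) = 57.5%.

57.5%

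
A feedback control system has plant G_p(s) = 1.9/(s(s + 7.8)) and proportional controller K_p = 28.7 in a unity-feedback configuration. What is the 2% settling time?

The closed-loop denominator s² + 7.8s + 54.53 gives ω_n = √54.53 = 7.384 and ζ = 7.8/(2ω_n) = 0.5281.
2% settling time T_s ≈ 4/(ζω_n) = 4/3.9 = 1.03 s.

T_s ≈ 1.03 s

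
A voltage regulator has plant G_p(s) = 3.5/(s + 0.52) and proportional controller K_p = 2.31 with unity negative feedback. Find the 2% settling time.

T_s ≈ 0.465 s

Closed-loop transfer function: T(s) = K_p·G_p(s)/(1 + K_p·G_p(s)) = 8.085/(s + 0.52 + 8.085) = 8.085/(s + 8.605).
Time constant τ = 1/8.605 = 0.1162 s, so the 2% settling time is about 4τ = 0.465 s.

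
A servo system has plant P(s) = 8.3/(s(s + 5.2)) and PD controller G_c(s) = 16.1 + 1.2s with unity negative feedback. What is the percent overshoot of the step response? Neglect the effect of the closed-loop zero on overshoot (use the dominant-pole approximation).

6.53%

Forward path: (16.1 + 1.2s)·8.3/(s(s+5.2)). The closed-loop characteristic equation is s² + (5.2 + 8.3·1.2)s + 8.3·16.1 = 0.
That is s² + 15.16s + 133.6 = 0, so ω_n = 11.56 rad/s and ζ = 15.16/(2·11.56) = 0.6557.
%OS = 100·exp(−πζ/√(1−ζ²)) = 6.53%.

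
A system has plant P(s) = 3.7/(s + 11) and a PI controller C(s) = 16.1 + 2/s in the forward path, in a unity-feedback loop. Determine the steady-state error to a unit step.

The open loop C(s)P(s) has a pole at the origin (type 1), so the static position error constant is infinite and e_ss = 1/(1+∞) = 0.

0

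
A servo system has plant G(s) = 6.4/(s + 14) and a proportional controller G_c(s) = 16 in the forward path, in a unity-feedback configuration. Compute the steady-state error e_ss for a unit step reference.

The loop is type 0. Static position error constant K_pos = G_c(0)·G(0) = 16·0.4571 = 7.314.
Steady-state error to a unit step: e_ss = 1/(1+K_pos) = 1/8.314 = 0.12.

0.12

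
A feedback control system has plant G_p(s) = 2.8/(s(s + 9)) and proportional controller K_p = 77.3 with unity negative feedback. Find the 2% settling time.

T_s ≈ 0.889 s

Closed-loop characteristic equation: s² + 9s + 216.4 = 0, so ω_n = 14.71 rad/s and ζ = 9/(2·14.71) = 0.3059.
2% settling time T_s ≈ 4/(ζω_n) = 4/4.5 = 0.889 s.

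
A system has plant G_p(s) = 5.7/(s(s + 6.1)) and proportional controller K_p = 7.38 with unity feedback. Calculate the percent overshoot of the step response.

18.7%

Closed-loop characteristic equation: s² + 6.1s + 42.07 = 0, so ω_n = 6.486 rad/s and ζ = 6.1/(2·6.486) = 0.4703.
%OS = 100·exp(−πζ/√(1−ζ²)) = 100·exp(−π·0.4703/√0.7789) = 18.7%.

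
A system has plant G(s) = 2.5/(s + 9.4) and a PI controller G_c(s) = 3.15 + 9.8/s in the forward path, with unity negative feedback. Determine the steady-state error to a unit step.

0

The open loop G_c(s)G(s) has a pole at the origin (type 1), so the static position error constant is infinite and e_ss = 1/(1+∞) = 0.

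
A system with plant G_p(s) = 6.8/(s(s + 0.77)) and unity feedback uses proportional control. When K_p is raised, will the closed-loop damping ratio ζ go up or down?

ζ = 0.77/(2√(6.8K_p)); increasing K_p raises the denominator, so ζ falls.

decrease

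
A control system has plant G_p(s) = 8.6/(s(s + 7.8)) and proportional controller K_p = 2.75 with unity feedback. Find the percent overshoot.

1.47%

The closed-loop denominator s² + 7.8s + 23.65 gives ω_n = √23.65 = 4.863 and ζ = 7.8/(2ω_n) = 0.802.
%OS = 100·exp(−πζ/√(1−ζ²)) = 100·exp(−π·0.802/√0.3569) = 1.47%.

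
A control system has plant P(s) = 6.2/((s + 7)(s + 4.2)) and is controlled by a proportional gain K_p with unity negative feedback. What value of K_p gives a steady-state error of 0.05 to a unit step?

K_p = 90.1

For a type-0 loop with proportional control, e_ss = 1/(1 + K_p·P(0)).
P(0) = 0.2109. Require 1/(1 + K_p·0.2109) = 0.05, so 1 + 0.2109·K_p = 20.
K_p = (20 − 1)/0.2109 = 90.1.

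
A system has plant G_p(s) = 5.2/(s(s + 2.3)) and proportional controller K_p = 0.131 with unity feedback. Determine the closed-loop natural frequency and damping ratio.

ω_n = 0.825 rad/s, ζ = 1.39

1 + K_p·G_p(s) = 0 gives s² + 2.3s + 0.6812 = 0.
Matching s² + 2ζω_n s + ω_n²: ω_n = √0.6812 = 0.8253 rad/s and 2ζω_n = 2.3, so ζ = 2.3/(2·0.8253) = 1.39.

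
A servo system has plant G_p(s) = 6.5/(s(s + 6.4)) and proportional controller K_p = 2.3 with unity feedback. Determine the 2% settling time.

Closed-loop characteristic equation: s² + 6.4s + 14.95 = 0, so ω_n = 3.867 rad/s and ζ = 6.4/(2·3.867) = 0.8276.
2% settling time T_s ≈ 4/(ζω_n) = 4/3.2 = 1.25 s.

T_s ≈ 1.25 s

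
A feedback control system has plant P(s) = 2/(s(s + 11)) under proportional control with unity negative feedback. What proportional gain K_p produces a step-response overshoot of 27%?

K_p = 102

From %OS = 100·exp(−πζ/√(1−ζ²)) = 27%, ζ = −ln(0.27)/√(π²+ln²(0.27)) = 0.3847.
Characteristic equation s² + 11s + 2K_p = 0 gives ζ = 11/(2√(2K_p)).
Setting ζ = 0.3847: √(2K_p) = 11/(2·0.3847) = 14.3, so K_p = 204.4/2 = 102.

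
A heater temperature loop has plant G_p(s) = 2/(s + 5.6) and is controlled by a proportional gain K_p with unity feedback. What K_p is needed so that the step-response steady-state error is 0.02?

Steady-state error for a unit step on this type-0 loop is 1/(1 + K_p·G_p(0)).
G_p(0) = 0.3571. Require 1/(1 + K_p·0.3571) = 0.02, so 1 + 0.3571·K_p = 50.
K_p = (50 − 1)/0.3571 = 137.

K_p = 137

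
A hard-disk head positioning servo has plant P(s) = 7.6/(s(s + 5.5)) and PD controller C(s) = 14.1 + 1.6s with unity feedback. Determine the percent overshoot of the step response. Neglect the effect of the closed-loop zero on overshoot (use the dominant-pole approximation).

0.589%

Forward path: (14.1 + 1.6s)·7.6/(s(s+5.5)). The closed-loop characteristic equation is s² + (5.5 + 7.6·1.6)s + 7.6·14.1 = 0.
That is s² + 17.66s + 107.2 = 0, so ω_n = 10.35 rad/s and ζ = 17.66/(2·10.35) = 0.853.
%OS = 100·exp(−πζ/√(1−ζ²)) = 0.589%.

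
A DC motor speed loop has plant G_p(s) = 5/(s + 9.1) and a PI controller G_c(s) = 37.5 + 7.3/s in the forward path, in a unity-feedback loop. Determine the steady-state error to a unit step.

0

The open loop G_c(s)G_p(s) has a pole at the origin (type 1), so the static position error constant is infinite and e_ss = 1/(1+∞) = 0.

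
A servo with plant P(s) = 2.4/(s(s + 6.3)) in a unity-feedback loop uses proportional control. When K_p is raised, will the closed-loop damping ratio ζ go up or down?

ζ = 6.3/(2√(2.4K_p)); increasing K_p raises the denominator, so ζ falls.

decrease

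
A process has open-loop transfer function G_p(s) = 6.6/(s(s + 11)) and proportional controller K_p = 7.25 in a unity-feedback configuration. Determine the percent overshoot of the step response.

The closed-loop denominator s² + 11s + 47.85 gives ω_n = √47.85 = 6.917 and ζ = 11/(2ω_n) = 0.7951.
%OS = 100·exp(−πζ/√(1−ζ²)) = 100·exp(−π·0.7951/√0.3678) = 1.63%.

1.63%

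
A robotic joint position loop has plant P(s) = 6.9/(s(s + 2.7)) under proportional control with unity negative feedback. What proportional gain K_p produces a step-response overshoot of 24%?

From %OS = 100·exp(−πζ/√(1−ζ²)) = 24%, ζ = −ln(0.24)/√(π²+ln²(0.24)) = 0.4136.
Characteristic equation s² + 2.7s + 6.9K_p = 0 gives ζ = 2.7/(2√(6.9K_p)).
Setting ζ = 0.4136: √(6.9K_p) = 2.7/(2·0.4136) = 3.264, so K_p = 10.65/6.9 = 1.54.

K_p = 1.54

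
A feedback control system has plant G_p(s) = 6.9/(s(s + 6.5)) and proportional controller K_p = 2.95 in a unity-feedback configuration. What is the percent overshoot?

3.83%

The closed-loop denominator s² + 6.5s + 20.36 gives ω_n = √20.36 = 4.512 and ζ = 6.5/(2ω_n) = 0.7204.
%OS = 100·exp(−πζ/√(1−ζ²)) = 100·exp(−π·0.7204/√0.4811) = 3.83%.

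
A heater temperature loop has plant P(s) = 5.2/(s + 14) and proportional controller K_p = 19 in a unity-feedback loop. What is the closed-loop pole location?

s = -112.8

Closed-loop transfer function: T(s) = K_p·P(s)/(1 + K_p·P(s)) = 98.8/(s + 14 + 98.8) = 98.8/(s + 112.8).
The closed-loop pole is at s = −112.8.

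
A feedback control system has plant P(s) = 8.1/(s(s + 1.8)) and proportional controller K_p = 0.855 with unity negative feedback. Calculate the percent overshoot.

31.9%

The closed-loop denominator s² + 1.8s + 6.925 gives ω_n = √6.925 = 2.632 and ζ = 1.8/(2ω_n) = 0.342.
%OS = 100·exp(−πζ/√(1−ζ²)) = 100·exp(−π·0.342/√0.883) = 31.9%.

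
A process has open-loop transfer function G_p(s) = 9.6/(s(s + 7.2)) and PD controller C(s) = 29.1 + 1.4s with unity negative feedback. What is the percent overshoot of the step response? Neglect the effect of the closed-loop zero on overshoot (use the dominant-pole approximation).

8.49%

Forward path: (29.1 + 1.4s)·9.6/(s(s+7.2)). The closed-loop characteristic equation is s² + (7.2 + 9.6·1.4)s + 9.6·29.1 = 0.
That is s² + 20.64s + 279.4 = 0, so ω_n = 16.71 rad/s and ζ = 20.64/(2·16.71) = 0.6174.
%OS = 100·exp(−πζ/√(1−ζ²)) = 8.49%.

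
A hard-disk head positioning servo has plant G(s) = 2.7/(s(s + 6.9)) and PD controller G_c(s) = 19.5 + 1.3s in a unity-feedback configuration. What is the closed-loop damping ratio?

ζ = 0.717

Forward path: (19.5 + 1.3s)·2.7/(s(s+6.9)). The closed-loop characteristic equation is s² + (6.9 + 2.7·1.3)s + 2.7·19.5 = 0.
That is s² + 10.41s + 52.65 = 0, so ω_n = 7.256 rad/s and ζ = 10.41/(2·7.256) = 0.7173.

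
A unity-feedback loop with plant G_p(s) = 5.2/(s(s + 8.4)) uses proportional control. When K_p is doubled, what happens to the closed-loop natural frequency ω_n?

ω_n = √(5.2·K_p), which grows with K_p.

increase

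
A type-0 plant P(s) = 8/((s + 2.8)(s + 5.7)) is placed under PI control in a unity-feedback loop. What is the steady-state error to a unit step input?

The PI controller's integrator makes the forward path type 1, so e_ss to a step is zero.

0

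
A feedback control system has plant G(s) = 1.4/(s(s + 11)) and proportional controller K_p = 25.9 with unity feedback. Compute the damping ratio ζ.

With unity feedback the closed-loop characteristic equation is s² + 11s + 25.9·1.4 = s² + 11s + 36.26 = 0.
Matching s² + 2ζω_n s + ω_n²: ω_n = √36.26 = 6.022 rad/s and 2ζω_n = 11, so ζ = 11/(2·6.022) = 0.913.

ζ = 0.913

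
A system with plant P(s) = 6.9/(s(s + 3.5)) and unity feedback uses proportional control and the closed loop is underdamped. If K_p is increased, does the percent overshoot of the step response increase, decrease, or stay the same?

increase

ζ = 3.5/(2√(6.9K_p)) decreases as K_p grows; lower damping means more overshoot.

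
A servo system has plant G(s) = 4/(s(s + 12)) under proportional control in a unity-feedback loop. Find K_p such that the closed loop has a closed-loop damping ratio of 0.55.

Closed-loop characteristic equation: s² + 12s + K_p·4 = 0.
So ω_n = √(4K_p) and 2ζω_n = 12, giving ζ = 12/(2√(4K_p)).
Setting ζ = 0.55: √(4K_p) = 12/(2·0.55) = 10.91, so K_p = 119/4 = 29.8.

K_p = 29.8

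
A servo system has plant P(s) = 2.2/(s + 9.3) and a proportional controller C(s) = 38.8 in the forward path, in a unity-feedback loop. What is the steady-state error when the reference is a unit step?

The loop is type 0. Static position error constant K_pos = C(0)·P(0) = 38.8·0.2366 = 9.178.
Steady-state error to a unit step: e_ss = 1/(1+K_pos) = 1/10.18 = 0.0982.

0.0982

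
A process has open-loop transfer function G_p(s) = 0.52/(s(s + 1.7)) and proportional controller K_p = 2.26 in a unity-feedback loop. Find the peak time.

The closed-loop denominator s² + 1.7s + 1.175 gives ω_n = √1.175 = 1.084 and ζ = 1.7/(2ω_n) = 0.7841.
Damped frequency ω_d = ω_n√(1−ζ²) = 0.6728 rad/s, so peak time T_p = π/ω_d = 4.67 s.

T_p = 4.67 s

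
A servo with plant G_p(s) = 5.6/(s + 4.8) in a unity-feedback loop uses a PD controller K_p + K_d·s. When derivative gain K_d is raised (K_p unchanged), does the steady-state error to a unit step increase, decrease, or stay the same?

unchanged

K_d affects only the transient (the s-coefficient); the DC loop gain, and hence e_ss, depends only on K_p.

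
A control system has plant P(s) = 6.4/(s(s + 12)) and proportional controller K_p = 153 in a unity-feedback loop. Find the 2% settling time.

T_s ≈ 0.667 s

The closed-loop denominator s² + 12s + 979.2 gives ω_n = √979.2 = 31.29 and ζ = 12/(2ω_n) = 0.1917.
2% settling time T_s ≈ 4/(ζω_n) = 4/6 = 0.667 s.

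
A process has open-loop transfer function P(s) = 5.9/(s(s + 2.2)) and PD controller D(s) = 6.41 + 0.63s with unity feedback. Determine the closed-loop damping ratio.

Forward path: (6.41 + 0.63s)·5.9/(s(s+2.2)). The closed-loop characteristic equation is s² + (2.2 + 5.9·0.63)s + 5.9·6.41 = 0.
That is s² + 5.917s + 37.82 = 0, so ω_n = 6.15 rad/s and ζ = 5.917/(2·6.15) = 0.4811.

ζ = 0.481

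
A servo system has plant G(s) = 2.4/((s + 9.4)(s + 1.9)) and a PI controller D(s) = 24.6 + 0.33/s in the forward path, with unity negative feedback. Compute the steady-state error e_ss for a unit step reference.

The open loop D(s)G(s) has a pole at the origin (type 1), so the static position error constant is infinite and e_ss = 1/(1+∞) = 0.

0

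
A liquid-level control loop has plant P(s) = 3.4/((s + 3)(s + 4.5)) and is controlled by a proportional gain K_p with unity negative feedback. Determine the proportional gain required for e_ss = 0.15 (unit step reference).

K_p = 22.5

The loop is type 0, so e_ss(step) = 1/(1 + K_pos) with K_pos = K_p·P(0).
P(0) = 0.2519. Require 1/(1 + K_p·0.2519) = 0.15, so 1 + 0.2519·K_p = 6.667.
K_p = (6.667 − 1)/0.2519 = 22.5.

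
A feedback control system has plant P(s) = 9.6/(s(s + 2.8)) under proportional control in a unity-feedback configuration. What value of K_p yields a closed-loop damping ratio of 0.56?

Closed-loop characteristic equation: s² + 2.8s + K_p·9.6 = 0.
So ω_n = √(9.6K_p) and 2ζω_n = 2.8, giving ζ = 2.8/(2√(9.6K_p)).
Setting ζ = 0.56: √(9.6K_p) = 2.8/(2·0.56) = 2.5, so K_p = 6.25/9.6 = 0.651.

K_p = 0.651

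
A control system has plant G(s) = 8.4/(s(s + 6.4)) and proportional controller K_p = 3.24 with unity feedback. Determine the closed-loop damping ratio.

ζ = 0.613

With unity feedback the closed-loop characteristic equation is s² + 6.4s + 3.24·8.4 = s² + 6.4s + 27.22 = 0.
So ω_n² = 27.22 ⇒ ω_n = 5.217 rad/s, and ζ = 6.4/(2ω_n) = 0.613.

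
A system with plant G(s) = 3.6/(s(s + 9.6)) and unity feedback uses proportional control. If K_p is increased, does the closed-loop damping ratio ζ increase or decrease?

ζ = 9.6/(2√(3.6K_p)); increasing K_p raises the denominator, so ζ falls.

decrease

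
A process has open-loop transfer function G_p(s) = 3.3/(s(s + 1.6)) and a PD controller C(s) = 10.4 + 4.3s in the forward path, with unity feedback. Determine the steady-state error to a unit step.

0

The open loop C(s)G_p(s) has a pole at the origin (type 1), so the static position error constant is infinite and e_ss = 1/(1+∞) = 0.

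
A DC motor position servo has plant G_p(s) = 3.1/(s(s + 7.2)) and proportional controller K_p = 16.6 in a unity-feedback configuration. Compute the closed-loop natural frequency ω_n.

With unity feedback the closed-loop characteristic equation is s² + 7.2s + 16.6·3.1 = s² + 7.2s + 51.46 = 0.
So ω_n² = 51.46 ⇒ ω_n = 7.174 rad/s, and ζ = 7.2/(2ω_n) = 0.502.

ω_n = 7.17 rad/s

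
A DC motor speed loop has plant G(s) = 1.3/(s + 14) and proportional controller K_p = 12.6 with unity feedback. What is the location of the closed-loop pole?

s = -30.38

Closed-loop transfer function: T(s) = K_p·G(s)/(1 + K_p·G(s)) = 16.38/(s + 14 + 16.38) = 16.38/(s + 30.38).
The closed-loop pole is at s = −30.38.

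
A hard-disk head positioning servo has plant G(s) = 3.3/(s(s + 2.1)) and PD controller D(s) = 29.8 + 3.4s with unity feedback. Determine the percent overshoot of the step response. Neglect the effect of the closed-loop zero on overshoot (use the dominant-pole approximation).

Forward path: (29.8 + 3.4s)·3.3/(s(s+2.1)). The closed-loop characteristic equation is s² + (2.1 + 3.3·3.4)s + 3.3·29.8 = 0.
That is s² + 13.32s + 98.34 = 0, so ω_n = 9.917 rad/s and ζ = 13.32/(2·9.917) = 0.6716.
%OS = 100·exp(−πζ/√(1−ζ²)) = 5.8%.

5.8%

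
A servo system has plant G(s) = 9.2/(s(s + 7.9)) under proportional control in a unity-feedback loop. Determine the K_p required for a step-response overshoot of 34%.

K_p = 16.1

From %OS = 100·exp(−πζ/√(1−ζ²)) = 34%, ζ = −ln(0.34)/√(π²+ln²(0.34)) = 0.3248.
Characteristic equation s² + 7.9s + 9.2K_p = 0 gives ζ = 7.9/(2√(9.2K_p)).
Setting ζ = 0.3248: √(9.2K_p) = 7.9/(2·0.3248) = 12.16, so K_p = 147.9/9.2 = 16.1.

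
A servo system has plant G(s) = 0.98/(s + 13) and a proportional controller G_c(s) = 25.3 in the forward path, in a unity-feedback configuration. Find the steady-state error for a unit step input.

The loop is type 0. Static position error constant K_pos = G_c(0)·G(0) = 25.3·0.07538 = 1.907.
Steady-state error to a unit step: e_ss = 1/(1+K_pos) = 1/2.907 = 0.344.

0.344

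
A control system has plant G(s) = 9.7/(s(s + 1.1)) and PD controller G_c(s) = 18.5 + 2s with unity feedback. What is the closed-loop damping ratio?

ζ = 0.765

Forward path: (18.5 + 2s)·9.7/(s(s+1.1)). The closed-loop characteristic equation is s² + (1.1 + 9.7·2)s + 9.7·18.5 = 0.
That is s² + 20.5s + 179.4 = 0, so ω_n = 13.4 rad/s and ζ = 20.5/(2·13.4) = 0.7652.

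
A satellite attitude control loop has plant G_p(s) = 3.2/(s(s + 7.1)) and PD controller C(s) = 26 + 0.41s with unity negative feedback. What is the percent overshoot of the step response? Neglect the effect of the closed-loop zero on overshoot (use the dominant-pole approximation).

Forward path: (26 + 0.41s)·3.2/(s(s+7.1)). The closed-loop characteristic equation is s² + (7.1 + 3.2·0.41)s + 3.2·26 = 0.
That is s² + 8.412s + 83.2 = 0, so ω_n = 9.121 rad/s and ζ = 8.412/(2·9.121) = 0.4611.
%OS = 100·exp(−πζ/√(1−ζ²)) = 19.5%.

19.5%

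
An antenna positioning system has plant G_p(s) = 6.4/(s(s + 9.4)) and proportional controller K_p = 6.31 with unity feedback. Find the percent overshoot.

The closed-loop denominator s² + 9.4s + 40.38 gives ω_n = √40.38 = 6.355 and ζ = 9.4/(2ω_n) = 0.7396.
%OS = 100·exp(−πζ/√(1−ζ²)) = 100·exp(−π·0.7396/√0.453) = 3.17%.

3.17%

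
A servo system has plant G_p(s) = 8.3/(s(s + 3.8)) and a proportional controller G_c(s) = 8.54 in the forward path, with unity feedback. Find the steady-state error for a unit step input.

0

The open loop G_c(s)G_p(s) has a pole at the origin (type 1), so the static position error constant is infinite and e_ss = 1/(1+∞) = 0.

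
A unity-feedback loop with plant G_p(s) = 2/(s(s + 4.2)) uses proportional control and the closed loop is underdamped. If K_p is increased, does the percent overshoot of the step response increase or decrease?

increase

Characteristic equation s² + 4.2s + K_p·2 = 0: raising K_p raises ω_n while 2ζω_n = 4.2 is fixed, so ζ falls and overshoot grows.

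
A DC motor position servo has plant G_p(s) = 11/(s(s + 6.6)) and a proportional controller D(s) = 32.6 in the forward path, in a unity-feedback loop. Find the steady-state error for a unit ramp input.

0.0184

The loop has one pole at the origin (type 1). Velocity error constant K_v = lim_{s→0} s·D(s)G_p(s) = 32.6·11/6.6 = 54.33.
Steady-state error to a unit ramp: e_ss = 1/K_v = 0.0184.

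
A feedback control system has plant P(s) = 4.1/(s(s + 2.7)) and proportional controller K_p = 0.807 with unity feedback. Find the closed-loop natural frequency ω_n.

ω_n = 1.82 rad/s

The closed-loop denominator is s(s+2.7) + 0.807·4.1 = s² + 2.7s + 3.309.
So ω_n² = 3.309 ⇒ ω_n = 1.819 rad/s, and ζ = 2.7/(2ω_n) = 0.742.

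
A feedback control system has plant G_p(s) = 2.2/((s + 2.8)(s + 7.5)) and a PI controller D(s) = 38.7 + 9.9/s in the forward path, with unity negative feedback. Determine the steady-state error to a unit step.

The open loop D(s)G_p(s) has a pole at the origin (type 1), so the static position error constant is infinite and e_ss = 1/(1+∞) = 0.

0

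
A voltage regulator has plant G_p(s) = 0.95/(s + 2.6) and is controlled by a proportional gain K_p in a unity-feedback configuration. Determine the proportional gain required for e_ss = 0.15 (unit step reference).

K_p = 15.5

Steady-state error for a unit step on this type-0 loop is 1/(1 + K_p·G_p(0)).
G_p(0) = 0.3654. Require 1/(1 + K_p·0.3654) = 0.15, so 1 + 0.3654·K_p = 6.667.
K_p = (6.667 − 1)/0.3654 = 15.5.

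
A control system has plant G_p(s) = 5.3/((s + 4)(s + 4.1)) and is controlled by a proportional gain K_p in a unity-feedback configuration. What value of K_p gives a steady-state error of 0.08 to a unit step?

K_p = 35.6

For a type-0 loop with proportional control, e_ss = 1/(1 + K_p·G_p(0)).
G_p(0) = 0.3232. Require 1/(1 + K_p·0.3232) = 0.08, so 1 + 0.3232·K_p = 12.5.
K_p = (12.5 − 1)/0.3232 = 35.6.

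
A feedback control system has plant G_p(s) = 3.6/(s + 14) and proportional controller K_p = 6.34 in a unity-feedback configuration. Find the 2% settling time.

Closed-loop transfer function: T(s) = K_p·G_p(s)/(1 + K_p·G_p(s)) = 22.82/(s + 14 + 22.82) = 22.82/(s + 36.82).
Time constant τ = 1/36.82 = 0.02716 s, so the 2% settling time is about 4τ = 0.109 s.

T_s ≈ 0.109 s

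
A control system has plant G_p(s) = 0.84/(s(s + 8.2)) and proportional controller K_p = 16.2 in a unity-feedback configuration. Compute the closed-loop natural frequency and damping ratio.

ω_n = 3.69 rad/s, ζ = 1.11

With unity feedback the closed-loop characteristic equation is s² + 8.2s + 16.2·0.84 = s² + 8.2s + 13.61 = 0.
Matching s² + 2ζω_n s + ω_n²: ω_n = √13.61 = 3.689 rad/s and 2ζω_n = 8.2, so ζ = 8.2/(2·3.689) = 1.11.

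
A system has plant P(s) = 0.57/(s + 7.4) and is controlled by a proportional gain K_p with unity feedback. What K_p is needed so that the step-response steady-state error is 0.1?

For a type-0 loop with proportional control, e_ss = 1/(1 + K_p·P(0)).
P(0) = 0.07703. Require 1/(1 + K_p·0.07703) = 0.1, so 1 + 0.07703·K_p = 10.
K_p = (10 − 1)/0.07703 = 117.

K_p = 117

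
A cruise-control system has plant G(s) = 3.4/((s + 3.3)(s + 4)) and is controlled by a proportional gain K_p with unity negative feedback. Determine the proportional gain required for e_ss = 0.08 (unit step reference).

K_p = 44.6

Steady-state error for a unit step on this type-0 loop is 1/(1 + K_p·G(0)).
G(0) = 0.2576. Require 1/(1 + K_p·0.2576) = 0.08, so 1 + 0.2576·K_p = 12.5.
K_p = (12.5 − 1)/0.2576 = 44.6.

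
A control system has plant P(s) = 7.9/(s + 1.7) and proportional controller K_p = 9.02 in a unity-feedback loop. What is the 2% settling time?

Closed-loop transfer function: T(s) = K_p·P(s)/(1 + K_p·P(s)) = 71.26/(s + 1.7 + 71.26) = 71.26/(s + 72.96).
Time constant τ = 1/72.96 = 0.01371 s, so the 2% settling time is about 4τ = 0.0548 s.

T_s ≈ 0.0548 s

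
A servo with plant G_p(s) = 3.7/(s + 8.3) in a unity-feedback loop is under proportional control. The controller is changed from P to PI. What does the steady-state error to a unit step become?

The integrator makes K_pos = lim_{s→0} C(s)G(s) infinite, so e_ss = 1/(1+K_pos) = 0.

0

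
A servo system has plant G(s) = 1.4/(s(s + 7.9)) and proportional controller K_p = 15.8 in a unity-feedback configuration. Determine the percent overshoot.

The closed-loop denominator s² + 7.9s + 22.12 gives ω_n = √22.12 = 4.703 and ζ = 7.9/(2ω_n) = 0.8399.
%OS = 100·exp(−πζ/√(1−ζ²)) = 100·exp(−π·0.8399/√0.2946) = 0.774%.

0.774%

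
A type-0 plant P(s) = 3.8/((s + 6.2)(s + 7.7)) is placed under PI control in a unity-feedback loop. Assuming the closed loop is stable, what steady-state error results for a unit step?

The PI controller's integrator makes the forward path type 1, so e_ss to a step is zero.

0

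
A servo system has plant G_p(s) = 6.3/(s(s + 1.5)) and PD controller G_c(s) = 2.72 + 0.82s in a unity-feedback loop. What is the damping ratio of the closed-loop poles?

ζ = 0.805

Forward path: (2.72 + 0.82s)·6.3/(s(s+1.5)). The closed-loop characteristic equation is s² + (1.5 + 6.3·0.82)s + 6.3·2.72 = 0.
That is s² + 6.666s + 17.14 = 0, so ω_n = 4.14 rad/s and ζ = 6.666/(2·4.14) = 0.8052.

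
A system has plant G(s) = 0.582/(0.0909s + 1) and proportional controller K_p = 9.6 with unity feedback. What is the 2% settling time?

T_s ≈ 0.0552 s

Closed loop: T(s) = K_p·G/(1+K_p·G) = 5.587/(0.0909s + 1 + 5.587), with pole at s = −(1 + 5.587)/0.0909 = −72.47.
τ = 1/72.47 = 0.0138 s, so 2% settling time ≈ 4τ = 0.0552 s.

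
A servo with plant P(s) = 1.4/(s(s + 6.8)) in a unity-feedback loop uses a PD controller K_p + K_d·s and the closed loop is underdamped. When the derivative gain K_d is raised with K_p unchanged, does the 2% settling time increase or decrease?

Characteristic equation s² + (6.8 + 1.4K_d)s + 1.4K_p = 0: raising K_d increases ζω_n = (6.8+1.4K_d)/2 while the loop stays underdamped, so T_s ≈ 4/(ζω_n) decreases.

decrease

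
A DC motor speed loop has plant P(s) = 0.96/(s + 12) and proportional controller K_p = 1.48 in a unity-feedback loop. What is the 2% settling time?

Closed-loop transfer function: T(s) = K_p·P(s)/(1 + K_p·P(s)) = 1.421/(s + 12 + 1.421) = 1.421/(s + 13.42).
Time constant τ = 1/13.42 = 0.07451 s, so the 2% settling time is about 4τ = 0.298 s.

T_s ≈ 0.298 s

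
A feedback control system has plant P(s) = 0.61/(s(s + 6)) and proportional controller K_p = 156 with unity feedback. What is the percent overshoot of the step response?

36.2%

Closed-loop characteristic equation: s² + 6s + 95.16 = 0, so ω_n = 9.755 rad/s and ζ = 6/(2·9.755) = 0.3075.
%OS = 100·exp(−πζ/√(1−ζ²)) = 100·exp(−π·0.3075/√0.9054) = 36.2%.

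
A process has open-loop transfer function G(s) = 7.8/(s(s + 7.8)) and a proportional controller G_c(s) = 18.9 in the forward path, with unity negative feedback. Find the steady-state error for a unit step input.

0

The open loop G_c(s)G(s) has a pole at the origin (type 1), so the static position error constant is infinite and e_ss = 1/(1+∞) = 0.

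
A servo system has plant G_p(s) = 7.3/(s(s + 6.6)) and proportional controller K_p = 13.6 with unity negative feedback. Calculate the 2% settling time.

From 1 + K_pG_p(s) = 0: s² + 6.6s + 99.28 = 0 ⇒ ω_n = 9.964, ζ = 0.3312.
2% settling time T_s ≈ 4/(ζω_n) = 4/3.3 = 1.21 s.

T_s ≈ 1.21 s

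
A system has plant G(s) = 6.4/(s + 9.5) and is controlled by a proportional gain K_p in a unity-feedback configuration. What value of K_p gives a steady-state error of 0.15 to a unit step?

Steady-state error for a unit step on this type-0 loop is 1/(1 + K_p·G(0)).
G(0) = 0.6737. Require 1/(1 + K_p·0.6737) = 0.15, so 1 + 0.6737·K_p = 6.667.
K_p = (6.667 − 1)/0.6737 = 8.41.

K_p = 8.41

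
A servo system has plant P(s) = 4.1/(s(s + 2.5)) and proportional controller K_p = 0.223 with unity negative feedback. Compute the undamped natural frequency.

ω_n = 0.956 rad/s

1 + K_p·P(s) = 0 gives s² + 2.5s + 0.9143 = 0.
So ω_n² = 0.9143 ⇒ ω_n = 0.9562 rad/s, and ζ = 2.5/(2ω_n) = 1.31.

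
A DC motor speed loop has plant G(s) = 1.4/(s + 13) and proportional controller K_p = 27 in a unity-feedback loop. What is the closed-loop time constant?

τ = 0.0197 s

Closed-loop transfer function: T(s) = K_p·G(s)/(1 + K_p·G(s)) = 37.8/(s + 13 + 37.8) = 37.8/(s + 50.8).
Time constant τ = 1/50.8 = 0.0197 s.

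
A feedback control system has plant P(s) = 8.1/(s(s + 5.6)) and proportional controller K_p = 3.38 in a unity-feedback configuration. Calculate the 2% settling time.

Closed-loop characteristic equation: s² + 5.6s + 27.38 = 0, so ω_n = 5.232 rad/s and ζ = 5.6/(2·5.232) = 0.5351.
2% settling time T_s ≈ 4/(ζω_n) = 4/2.8 = 1.43 s.

T_s ≈ 1.43 s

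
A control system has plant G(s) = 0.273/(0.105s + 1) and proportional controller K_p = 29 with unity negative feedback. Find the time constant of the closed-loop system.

Closed loop: T(s) = K_p·G/(1+K_p·G) = 7.917/(0.105s + 1 + 7.917), with pole at s = −(1 + 7.917)/0.105 = −84.92.
Closed-loop time constant τ = 1/84.92 = 0.0118 s.

τ = 0.0118 s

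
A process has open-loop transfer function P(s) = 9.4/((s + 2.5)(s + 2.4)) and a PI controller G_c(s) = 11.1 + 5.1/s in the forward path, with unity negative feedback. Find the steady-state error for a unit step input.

0

The open loop G_c(s)P(s) has a pole at the origin (type 1), so the static position error constant is infinite and e_ss = 1/(1+∞) = 0.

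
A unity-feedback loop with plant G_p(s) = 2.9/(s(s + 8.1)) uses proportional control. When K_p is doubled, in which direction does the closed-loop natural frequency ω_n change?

ω_n = √(2.9·K_p), which grows with K_p.

increase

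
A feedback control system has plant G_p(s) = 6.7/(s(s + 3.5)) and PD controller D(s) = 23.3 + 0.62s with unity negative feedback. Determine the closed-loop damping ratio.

Forward path: (23.3 + 0.62s)·6.7/(s(s+3.5)). The closed-loop characteristic equation is s² + (3.5 + 6.7·0.62)s + 6.7·23.3 = 0.
That is s² + 7.654s + 156.1 = 0, so ω_n = 12.49 rad/s and ζ = 7.654/(2·12.49) = 0.3063.

ζ = 0.306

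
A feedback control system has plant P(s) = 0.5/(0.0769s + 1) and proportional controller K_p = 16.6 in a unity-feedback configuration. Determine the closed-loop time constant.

Closed loop: T(s) = K_p·P/(1+K_p·P) = 8.3/(0.0769s + 1 + 8.3), with pole at s = −(1 + 8.3)/0.0769 = −120.9.
Closed-loop time constant τ = 1/120.9 = 0.00827 s.

τ = 0.00827 s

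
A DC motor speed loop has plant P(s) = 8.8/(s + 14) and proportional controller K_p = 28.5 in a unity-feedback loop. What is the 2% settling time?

T_s ≈ 0.0151 s

Closed-loop transfer function: T(s) = K_p·P(s)/(1 + K_p·P(s)) = 250.8/(s + 14 + 250.8) = 250.8/(s + 264.8).
Time constant τ = 1/264.8 = 0.003776 s, so the 2% settling time is about 4τ = 0.0151 s.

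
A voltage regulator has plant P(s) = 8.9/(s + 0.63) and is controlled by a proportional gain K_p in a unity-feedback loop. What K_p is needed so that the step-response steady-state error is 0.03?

For a type-0 loop with proportional control, e_ss = 1/(1 + K_p·P(0)).
P(0) = 14.13. Require 1/(1 + K_p·14.13) = 0.03, so 1 + 14.13·K_p = 33.33.
K_p = (33.33 − 1)/14.13 = 2.29.

K_p = 2.29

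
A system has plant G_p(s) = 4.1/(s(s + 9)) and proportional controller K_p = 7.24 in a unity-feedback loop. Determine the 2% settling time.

T_s ≈ 0.889 s

From 1 + K_pG_p(s) = 0: s² + 9s + 29.68 = 0 ⇒ ω_n = 5.448, ζ = 0.8259.
2% settling time T_s ≈ 4/(ζω_n) = 4/4.5 = 0.889 s.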